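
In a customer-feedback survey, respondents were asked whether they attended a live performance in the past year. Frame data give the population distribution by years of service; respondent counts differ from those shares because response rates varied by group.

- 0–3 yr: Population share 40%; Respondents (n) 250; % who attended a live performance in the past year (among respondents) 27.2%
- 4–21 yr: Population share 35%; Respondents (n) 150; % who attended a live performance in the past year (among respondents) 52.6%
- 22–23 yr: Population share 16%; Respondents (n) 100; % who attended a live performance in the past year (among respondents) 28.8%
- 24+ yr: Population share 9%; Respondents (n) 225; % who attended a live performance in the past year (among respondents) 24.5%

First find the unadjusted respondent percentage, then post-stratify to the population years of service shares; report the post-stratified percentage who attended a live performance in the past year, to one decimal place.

Naive respondent-only estimate (weights = respondent counts):
  (250/725)×27.2 + (150/725)×52.6 + (100/725)×28.8 + (225/725)×24.5 = 31.8379%
Post-stratifying to population shares instead:
  0.4×27.2 + 0.35×52.6 + 0.16×28.8 + 0.09×24.5 = 36.103%

36.1%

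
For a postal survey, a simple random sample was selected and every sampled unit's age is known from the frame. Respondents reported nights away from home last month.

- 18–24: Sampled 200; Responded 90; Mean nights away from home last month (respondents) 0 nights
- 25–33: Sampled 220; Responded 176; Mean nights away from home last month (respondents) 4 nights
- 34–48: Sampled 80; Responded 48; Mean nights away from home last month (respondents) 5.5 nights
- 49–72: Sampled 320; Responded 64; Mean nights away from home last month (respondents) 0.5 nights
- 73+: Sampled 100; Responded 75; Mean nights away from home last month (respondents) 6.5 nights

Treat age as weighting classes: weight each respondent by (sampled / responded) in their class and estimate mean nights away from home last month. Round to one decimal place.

2.3

Class response rates: 18–24 90/200 = 45%, 25–33 176/220 = 80%, 34–48 48/80 = 60%, 49–72 64/320 = 20%, 73+ 75/100 = 75%.
With weight = n_sampled/n_responded per class, the weighted class total is n_sampled:
  18–24: 200 × 0 = 0
  25–33: 220 × 4 = 880
  34–48: 80 × 5.5 = 440
  49–72: 320 × 0.5 = 160
  73+: 100 × 6.5 = 650
Adjusted estimate = 2130 / 920 = 2.31522 → 2.3.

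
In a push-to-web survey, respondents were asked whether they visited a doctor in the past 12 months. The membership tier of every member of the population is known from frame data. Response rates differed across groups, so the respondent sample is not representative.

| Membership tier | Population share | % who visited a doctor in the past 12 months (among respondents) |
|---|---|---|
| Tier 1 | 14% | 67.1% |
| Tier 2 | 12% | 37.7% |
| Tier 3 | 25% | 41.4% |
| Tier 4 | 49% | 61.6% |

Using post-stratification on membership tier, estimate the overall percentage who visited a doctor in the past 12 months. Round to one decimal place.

Reweight to the known membership tier distribution:
  Tier 1: 0.14 × 67.1 = 9.394
  Tier 2: 0.12 × 37.7 = 4.524
  Tier 3: 0.25 × 41.4 = 10.35
  Tier 4: 0.49 × 61.6 = 30.184
Post-stratified estimate = 54.452 → 54.5%.

54.5%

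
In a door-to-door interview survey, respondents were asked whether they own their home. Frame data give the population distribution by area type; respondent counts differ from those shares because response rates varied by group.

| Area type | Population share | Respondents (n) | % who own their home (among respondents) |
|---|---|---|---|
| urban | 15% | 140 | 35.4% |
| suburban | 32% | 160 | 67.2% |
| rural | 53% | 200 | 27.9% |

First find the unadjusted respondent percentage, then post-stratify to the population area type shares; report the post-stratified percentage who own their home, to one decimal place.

41.6%

Unadjusted (pooled respondent) estimate weights by respondent counts:
  (140/500)×35.4 + (160/500)×67.2 + (200/500)×27.9 = 42.576%
Post-stratified estimate weights by population shares:
  0.15×35.4 + 0.32×67.2 + 0.53×27.9 = 41.601%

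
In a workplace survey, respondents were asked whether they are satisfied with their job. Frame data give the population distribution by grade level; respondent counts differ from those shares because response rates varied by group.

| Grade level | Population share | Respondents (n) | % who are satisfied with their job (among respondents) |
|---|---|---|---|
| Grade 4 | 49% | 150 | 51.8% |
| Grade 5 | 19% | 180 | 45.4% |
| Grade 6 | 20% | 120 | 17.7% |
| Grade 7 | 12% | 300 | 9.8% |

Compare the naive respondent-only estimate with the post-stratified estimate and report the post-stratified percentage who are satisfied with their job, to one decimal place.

Naive respondent-only estimate (weights = respondent counts):
  (150/750)×51.8 + (180/750)×45.4 + (120/750)×17.7 + (300/750)×9.8 = 28.008%
Reweighting by population grade level shares:
  0.49×51.8 + 0.19×45.4 + 0.2×17.7 + 0.12×9.8 = 38.724%

38.7%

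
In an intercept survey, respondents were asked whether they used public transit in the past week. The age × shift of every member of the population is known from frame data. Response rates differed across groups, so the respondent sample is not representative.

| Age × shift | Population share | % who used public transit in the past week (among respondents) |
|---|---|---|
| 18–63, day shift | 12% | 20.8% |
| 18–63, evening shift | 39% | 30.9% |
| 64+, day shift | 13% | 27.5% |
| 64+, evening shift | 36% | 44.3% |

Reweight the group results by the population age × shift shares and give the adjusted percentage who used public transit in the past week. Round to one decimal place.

34.1%

Weight each group's respondent value by its population share:
  18–63, day shift: 0.12 × 20.8 = 2.496
  18–63, evening shift: 0.39 × 30.9 = 12.051
  64+, day shift: 0.13 × 27.5 = 3.575
  64+, evening shift: 0.36 × 44.3 = 15.948
Post-stratified estimate = 34.07 → 34.1%.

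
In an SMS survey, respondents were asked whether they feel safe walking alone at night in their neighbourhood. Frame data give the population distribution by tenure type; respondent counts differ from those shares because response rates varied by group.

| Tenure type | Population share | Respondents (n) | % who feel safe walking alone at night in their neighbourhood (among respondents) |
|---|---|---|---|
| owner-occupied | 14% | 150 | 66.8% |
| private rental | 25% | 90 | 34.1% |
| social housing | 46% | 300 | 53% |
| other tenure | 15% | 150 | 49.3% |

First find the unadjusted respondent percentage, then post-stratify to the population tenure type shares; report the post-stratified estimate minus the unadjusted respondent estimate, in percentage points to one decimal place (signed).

Unadjusted (pooled respondent) estimate weights by respondent counts:
  (150/690)×66.8 + (90/690)×34.1 + (300/690)×53 + (150/690)×49.3 = 52.7304%
Reweighting by population tenure type shares:
  0.14×66.8 + 0.25×34.1 + 0.46×53 + 0.15×49.3 = 49.652%
Difference = 49.652 − 52.7304 = -3.0784 pp.

-3.1 percentage points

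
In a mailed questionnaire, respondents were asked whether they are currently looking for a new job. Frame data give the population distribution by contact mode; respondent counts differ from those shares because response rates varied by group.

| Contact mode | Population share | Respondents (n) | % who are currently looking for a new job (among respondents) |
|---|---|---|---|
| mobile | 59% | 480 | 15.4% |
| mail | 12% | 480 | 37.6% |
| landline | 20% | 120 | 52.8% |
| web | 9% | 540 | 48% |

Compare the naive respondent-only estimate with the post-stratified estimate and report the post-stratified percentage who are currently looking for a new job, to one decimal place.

Unadjusted (pooled respondent) estimate weights by respondent counts:
  (480/1620)×15.4 + (480/1620)×37.6 + (120/1620)×52.8 + (540/1620)×48 = 35.6148%
Post-stratifying to population shares instead:
  0.59×15.4 + 0.12×37.6 + 0.2×52.8 + 0.09×48 = 28.478%

28.5%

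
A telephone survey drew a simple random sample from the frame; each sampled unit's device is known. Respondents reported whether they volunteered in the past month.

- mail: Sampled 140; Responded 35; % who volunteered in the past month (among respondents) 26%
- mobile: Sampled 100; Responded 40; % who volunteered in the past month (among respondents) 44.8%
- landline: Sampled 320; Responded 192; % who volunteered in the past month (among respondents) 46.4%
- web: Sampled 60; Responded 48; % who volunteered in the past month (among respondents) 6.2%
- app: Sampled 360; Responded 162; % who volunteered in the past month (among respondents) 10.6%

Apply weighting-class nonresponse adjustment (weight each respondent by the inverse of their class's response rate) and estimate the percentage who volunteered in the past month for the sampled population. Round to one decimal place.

Class response rates: mail 35/140 = 25%, mobile 40/100 = 40%, landline 192/320 = 60%, web 48/60 = 80%, app 162/360 = 45%.
With weight = n_sampled/n_responded per class, the weighted class total is n_sampled:
  mail: 140 × 26 = 3640
  mobile: 100 × 44.8 = 4480
  landline: 320 × 46.4 = 14,848
  web: 60 × 6.2 = 372
  app: 360 × 10.6 = 3816
Adjusted estimate = 27,156 / 980 = 27.7102 → 27.7%.

27.7%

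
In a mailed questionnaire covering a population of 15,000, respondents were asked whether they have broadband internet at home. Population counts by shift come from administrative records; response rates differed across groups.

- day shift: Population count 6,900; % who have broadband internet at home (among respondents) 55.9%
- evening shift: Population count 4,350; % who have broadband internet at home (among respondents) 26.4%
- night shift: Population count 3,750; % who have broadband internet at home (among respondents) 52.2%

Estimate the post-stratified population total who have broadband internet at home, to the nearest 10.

Apply each group's respondent rate to its population count:
  day shift: 6,900 × 55.9% = 3857.1
  evening shift: 4,350 × 26.4% = 1148.4
  night shift: 3,750 × 52.2% = 1957.5
Estimated total = 6963 → 6,960.

6,960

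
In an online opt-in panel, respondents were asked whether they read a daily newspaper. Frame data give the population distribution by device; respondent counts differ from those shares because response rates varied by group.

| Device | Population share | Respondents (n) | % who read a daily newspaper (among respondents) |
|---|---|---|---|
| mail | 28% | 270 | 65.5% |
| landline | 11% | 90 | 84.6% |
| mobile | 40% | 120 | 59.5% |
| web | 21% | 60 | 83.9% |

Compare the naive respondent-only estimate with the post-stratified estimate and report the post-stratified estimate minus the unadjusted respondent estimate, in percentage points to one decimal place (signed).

Without adjustment, the pooled respondent share is:
  (270/540)×65.5 + (90/540)×84.6 + (120/540)×59.5 + (60/540)×83.9 = 69.3944%
Post-stratified estimate weights by population shares:
  0.28×65.5 + 0.11×84.6 + 0.4×59.5 + 0.21×83.9 = 69.065%
Difference = 69.065 − 69.3944 = -0.3294 pp.

-0.3 percentage points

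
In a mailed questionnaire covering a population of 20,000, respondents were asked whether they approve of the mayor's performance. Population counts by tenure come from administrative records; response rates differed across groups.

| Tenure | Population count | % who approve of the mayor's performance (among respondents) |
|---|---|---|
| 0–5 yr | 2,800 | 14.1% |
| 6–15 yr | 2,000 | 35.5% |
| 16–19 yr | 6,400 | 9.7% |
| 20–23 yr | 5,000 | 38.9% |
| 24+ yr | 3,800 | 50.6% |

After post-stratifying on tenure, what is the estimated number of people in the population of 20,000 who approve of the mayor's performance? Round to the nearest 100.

Each cell contributes its population count × the respondent rate:
  0–5 yr: 2,800 × 14.1% = 394.8
  6–15 yr: 2,000 × 35.5% = 710
  16–19 yr: 6,400 × 9.7% = 620.8
  20–23 yr: 5,000 × 38.9% = 1945
  24+ yr: 3,800 × 50.6% = 1922.8
Estimated total = 5593.4 → 5,600.

5,600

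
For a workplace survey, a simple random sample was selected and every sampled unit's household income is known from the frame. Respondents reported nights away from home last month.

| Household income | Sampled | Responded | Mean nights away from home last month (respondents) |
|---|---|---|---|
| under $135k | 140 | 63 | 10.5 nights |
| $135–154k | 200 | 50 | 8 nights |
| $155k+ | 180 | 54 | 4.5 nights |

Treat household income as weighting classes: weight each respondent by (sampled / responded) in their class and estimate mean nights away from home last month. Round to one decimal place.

7.5

Class response rates: under $135k 63/140 = 45%, $135–154k 50/200 = 25%, $155k+ 54/180 = 30%.
Each respondent's weight = sampled/responded in their class; summing within a class gives n_sampled, so:
  under $135k: 140 × 10.5 = 1470
  $135–154k: 200 × 8 = 1600
  $155k+: 180 × 4.5 = 810
Adjusted estimate = 3880 / 520 = 7.46154 → 7.5.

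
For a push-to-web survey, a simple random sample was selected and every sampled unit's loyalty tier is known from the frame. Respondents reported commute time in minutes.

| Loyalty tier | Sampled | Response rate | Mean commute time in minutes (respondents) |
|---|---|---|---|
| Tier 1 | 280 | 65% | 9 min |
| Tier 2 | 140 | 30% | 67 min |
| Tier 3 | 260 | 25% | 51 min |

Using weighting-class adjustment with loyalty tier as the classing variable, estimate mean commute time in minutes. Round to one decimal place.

37.0

Weighting each respondent by the inverse class response rate inflates each class back to its sampled size, so the class weight is n_sampled:
  Tier 1: 280 × 9 = 2520
  Tier 2: 140 × 67 = 9380
  Tier 3: 260 × 51 = 13,260
Adjusted estimate = 25,160 / 680 = 37 → 37.0.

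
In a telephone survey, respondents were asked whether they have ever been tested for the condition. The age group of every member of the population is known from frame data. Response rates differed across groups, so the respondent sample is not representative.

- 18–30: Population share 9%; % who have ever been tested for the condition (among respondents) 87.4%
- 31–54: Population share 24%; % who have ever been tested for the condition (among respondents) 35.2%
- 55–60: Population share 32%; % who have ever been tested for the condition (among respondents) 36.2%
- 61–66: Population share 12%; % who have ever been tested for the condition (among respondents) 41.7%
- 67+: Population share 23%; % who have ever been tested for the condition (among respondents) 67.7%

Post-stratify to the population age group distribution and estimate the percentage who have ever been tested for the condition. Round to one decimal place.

48.5%

Reweight to the known age group distribution:
  18–30: 0.09 × 87.4 = 7.866
  31–54: 0.24 × 35.2 = 8.448
  55–60: 0.32 × 36.2 = 11.584
  61–66: 0.12 × 41.7 = 5.004
  67+: 0.23 × 67.7 = 15.571
Post-stratified estimate = 48.473 → 48.5%.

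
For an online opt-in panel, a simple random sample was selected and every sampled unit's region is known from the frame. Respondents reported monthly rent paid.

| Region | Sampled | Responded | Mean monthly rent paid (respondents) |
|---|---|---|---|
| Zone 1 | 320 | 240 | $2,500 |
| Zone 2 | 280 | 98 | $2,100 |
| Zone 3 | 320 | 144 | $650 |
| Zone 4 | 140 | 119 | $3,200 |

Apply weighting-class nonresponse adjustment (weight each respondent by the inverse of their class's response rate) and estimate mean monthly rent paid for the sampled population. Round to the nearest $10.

$1,930

Response rates by class: Zone 1 240/320 = 75%, Zone 2 98/280 = 35%, Zone 3 144/320 = 45%, Zone 4 119/140 = 85%.
Weighting each respondent by the inverse class response rate inflates each class back to its sampled size, so the class weight is n_sampled:
  Zone 1: 320 × 2500 = 800,000
  Zone 2: 280 × 2100 = 588,000
  Zone 3: 320 × 650 = 208,000
  Zone 4: 140 × 3200 = 448,000
Adjusted estimate = 2,044,000 / 1,060 = 1928.3 → $1,930.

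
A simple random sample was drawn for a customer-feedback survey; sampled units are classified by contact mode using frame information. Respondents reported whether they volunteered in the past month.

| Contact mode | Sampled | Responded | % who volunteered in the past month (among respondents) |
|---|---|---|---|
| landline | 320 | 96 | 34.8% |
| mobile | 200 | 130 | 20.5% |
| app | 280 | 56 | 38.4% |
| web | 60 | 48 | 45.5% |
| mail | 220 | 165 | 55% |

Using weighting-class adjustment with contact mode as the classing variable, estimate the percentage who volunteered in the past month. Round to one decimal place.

Response rates by class: landline 96/320 = 30%, mobile 130/200 = 65%, app 56/280 = 20%, web 48/60 = 80%, mail 165/220 = 75%.
Inverse-response-rate weighting restores each class to its sampled count, so class totals weight by n_sampled:
  landline: 320 × 34.8 = 11,136
  mobile: 200 × 20.5 = 4100
  app: 280 × 38.4 = 10,752
  web: 60 × 45.5 = 2730
  mail: 220 × 55 = 12,100
Adjusted estimate = 40,818 / 1,080 = 37.7944 → 37.8%.

37.8%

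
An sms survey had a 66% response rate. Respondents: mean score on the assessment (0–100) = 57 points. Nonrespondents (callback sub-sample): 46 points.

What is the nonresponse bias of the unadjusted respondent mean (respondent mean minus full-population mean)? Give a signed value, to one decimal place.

+3.7

Nonresponse fraction = 1 − 0.66 = 0.34.
Bias = (nonresponse fraction) × (respondent mean − nonrespondent mean)
     = 0.34 × (57 − 46) = 0.34 × 11 = 3.74.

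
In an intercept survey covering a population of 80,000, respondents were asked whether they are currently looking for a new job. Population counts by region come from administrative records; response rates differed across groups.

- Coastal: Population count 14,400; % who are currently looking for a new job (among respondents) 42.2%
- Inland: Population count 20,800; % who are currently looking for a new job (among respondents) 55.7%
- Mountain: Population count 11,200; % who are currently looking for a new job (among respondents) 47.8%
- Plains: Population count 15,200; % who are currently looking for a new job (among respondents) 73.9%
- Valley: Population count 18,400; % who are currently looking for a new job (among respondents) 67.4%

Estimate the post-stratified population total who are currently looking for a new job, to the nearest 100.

Estimated count per cell = population count × respondent percentage:
  Coastal: 14,400 × 42.2% = 6076.8
  Inland: 20,800 × 55.7% = 11585.6
  Mountain: 11,200 × 47.8% = 5353.6
  Plains: 15,200 × 73.9% = 11232.8
  Valley: 18,400 × 67.4% = 12401.6
Estimated total = 46650.4 → 46,700.

46,700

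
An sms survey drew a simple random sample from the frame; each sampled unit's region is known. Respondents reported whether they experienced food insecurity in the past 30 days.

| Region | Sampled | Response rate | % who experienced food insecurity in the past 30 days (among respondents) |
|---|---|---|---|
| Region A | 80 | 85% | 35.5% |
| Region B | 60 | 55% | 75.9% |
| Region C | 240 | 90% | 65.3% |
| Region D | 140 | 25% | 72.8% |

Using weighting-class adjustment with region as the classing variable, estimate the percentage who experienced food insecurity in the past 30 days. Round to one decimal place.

64.0%

Each respondent's weight = sampled/responded in their class; summing within a class gives n_sampled, so:
  Region A: 80 × 35.5 = 2840
  Region B: 60 × 75.9 = 4554
  Region C: 240 × 65.3 = 15,672
  Region D: 140 × 72.8 = 10,192
Adjusted estimate = 33,258 / 520 = 63.9577 → 64.0%.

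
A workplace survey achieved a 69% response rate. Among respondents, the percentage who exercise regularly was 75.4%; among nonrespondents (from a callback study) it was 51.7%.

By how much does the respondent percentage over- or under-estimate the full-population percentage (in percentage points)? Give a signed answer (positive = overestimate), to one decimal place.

+7.3 percentage points

Nonresponse fraction = 1 − 0.69 = 0.31.
Bias = (nonresponse fraction) × (respondent percentage − nonrespondent percentage)
     = 0.31 × (75.4 − 51.7) = 0.31 × 23.7 = 7.347.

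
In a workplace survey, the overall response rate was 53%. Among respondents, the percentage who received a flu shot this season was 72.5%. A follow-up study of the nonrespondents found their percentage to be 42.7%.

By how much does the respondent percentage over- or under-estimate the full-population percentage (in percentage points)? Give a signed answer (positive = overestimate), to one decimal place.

Nonresponse fraction = 1 − 0.53 = 0.47.
Bias = (nonresponse fraction) × (respondent percentage − nonrespondent percentage)
     = 0.47 × (72.5 − 42.7) = 0.47 × 29.8 = 14.006.

+14.0 percentage points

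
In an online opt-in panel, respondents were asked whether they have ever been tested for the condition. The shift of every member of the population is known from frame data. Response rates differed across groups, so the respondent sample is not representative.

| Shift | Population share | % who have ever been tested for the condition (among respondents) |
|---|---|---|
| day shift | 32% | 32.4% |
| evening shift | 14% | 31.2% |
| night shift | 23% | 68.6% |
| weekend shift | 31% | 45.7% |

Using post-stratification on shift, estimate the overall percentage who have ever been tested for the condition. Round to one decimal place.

44.7%

Post-stratification weights by population share, not respondent share:
  day shift: 0.32 × 32.4 = 10.368
  evening shift: 0.14 × 31.2 = 4.368
  night shift: 0.23 × 68.6 = 15.778
  weekend shift: 0.31 × 45.7 = 14.167
Post-stratified estimate = 44.681 → 44.7%.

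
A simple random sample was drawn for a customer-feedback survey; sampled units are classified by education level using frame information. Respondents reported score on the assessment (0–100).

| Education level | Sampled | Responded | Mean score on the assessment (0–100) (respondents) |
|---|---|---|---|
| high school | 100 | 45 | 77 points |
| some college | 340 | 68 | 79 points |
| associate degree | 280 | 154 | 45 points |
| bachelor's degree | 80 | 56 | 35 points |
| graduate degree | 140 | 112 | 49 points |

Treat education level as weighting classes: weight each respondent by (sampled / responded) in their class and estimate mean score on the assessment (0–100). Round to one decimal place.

Response rates by class: high school 45/100 = 45%, some college 68/340 = 20%, associate degree 154/280 = 55%, bachelor's degree 56/80 = 70%, graduate degree 112/140 = 80%.
Weighting each respondent by the inverse class response rate inflates each class back to its sampled size, so the class weight is n_sampled:
  high school: 100 × 77 = 7700
  some college: 340 × 79 = 26,860
  associate degree: 280 × 45 = 12,600
  bachelor's degree: 80 × 35 = 2800
  graduate degree: 140 × 49 = 6860
Adjusted estimate = 56,820 / 940 = 60.4468 → 60.4.

60.4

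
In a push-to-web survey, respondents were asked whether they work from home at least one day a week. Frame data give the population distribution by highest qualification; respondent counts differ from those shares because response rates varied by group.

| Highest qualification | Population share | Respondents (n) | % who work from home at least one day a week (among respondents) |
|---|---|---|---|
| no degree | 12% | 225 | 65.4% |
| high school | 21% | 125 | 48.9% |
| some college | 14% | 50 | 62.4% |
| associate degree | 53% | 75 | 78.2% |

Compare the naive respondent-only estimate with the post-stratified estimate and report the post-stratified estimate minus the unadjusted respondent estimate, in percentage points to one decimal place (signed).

Without adjustment, the pooled respondent share is:
  (225/475)×65.4 + (125/475)×48.9 + (50/475)×62.4 + (75/475)×78.2 = 62.7632%
Post-stratified estimate weights by population shares:
  0.12×65.4 + 0.21×48.9 + 0.14×62.4 + 0.53×78.2 = 68.299%
Difference = 68.299 − 62.7632 = 5.5358 pp.

+5.5 percentage points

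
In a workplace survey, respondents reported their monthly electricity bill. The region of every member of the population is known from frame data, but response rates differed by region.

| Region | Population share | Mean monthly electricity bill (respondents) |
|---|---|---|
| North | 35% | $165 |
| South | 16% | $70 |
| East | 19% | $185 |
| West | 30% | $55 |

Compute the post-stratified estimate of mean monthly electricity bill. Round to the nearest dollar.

Post-stratification weights by population share, not respondent share:
  North: 0.35 × 165 = 57.75
  South: 0.16 × 70 = 11.2
  East: 0.19 × 185 = 35.15
  West: 0.3 × 55 = 16.5
Post-stratified estimate = 120.6 → $121.

$121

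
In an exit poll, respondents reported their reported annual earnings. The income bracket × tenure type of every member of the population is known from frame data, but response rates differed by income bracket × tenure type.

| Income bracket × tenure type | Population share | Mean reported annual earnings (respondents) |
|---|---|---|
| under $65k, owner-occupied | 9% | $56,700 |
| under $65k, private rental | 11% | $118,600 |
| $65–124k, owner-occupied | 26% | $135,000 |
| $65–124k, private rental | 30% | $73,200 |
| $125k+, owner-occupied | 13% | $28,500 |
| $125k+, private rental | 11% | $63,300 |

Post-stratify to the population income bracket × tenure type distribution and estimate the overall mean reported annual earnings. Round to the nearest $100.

$85,900

Weight each group's respondent value by its population share:
  under $65k, owner-occupied: 0.09 × 56,700 = 5103
  under $65k, private rental: 0.11 × 118,600 = 13,046
  $65–124k, owner-occupied: 0.26 × 135,000 = 35,100
  $65–124k, private rental: 0.3 × 73,200 = 21,960
  $125k+, owner-occupied: 0.13 × 28,500 = 3705
  $125k+, private rental: 0.11 × 63,300 = 6963
Post-stratified estimate = 85,877 → $85,900.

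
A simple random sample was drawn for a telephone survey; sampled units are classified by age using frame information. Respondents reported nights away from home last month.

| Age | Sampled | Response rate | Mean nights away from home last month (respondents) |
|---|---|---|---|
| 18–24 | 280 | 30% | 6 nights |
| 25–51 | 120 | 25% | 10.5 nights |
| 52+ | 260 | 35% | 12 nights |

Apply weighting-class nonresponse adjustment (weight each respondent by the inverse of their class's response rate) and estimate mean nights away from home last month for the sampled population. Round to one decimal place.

9.2

Inverse-response-rate weighting restores each class to its sampled count, so class totals weight by n_sampled:
  18–24: 280 × 6 = 1680
  25–51: 120 × 10.5 = 1260
  52+: 260 × 12 = 3120
Adjusted estimate = 6060 / 660 = 9.18182 → 9.2.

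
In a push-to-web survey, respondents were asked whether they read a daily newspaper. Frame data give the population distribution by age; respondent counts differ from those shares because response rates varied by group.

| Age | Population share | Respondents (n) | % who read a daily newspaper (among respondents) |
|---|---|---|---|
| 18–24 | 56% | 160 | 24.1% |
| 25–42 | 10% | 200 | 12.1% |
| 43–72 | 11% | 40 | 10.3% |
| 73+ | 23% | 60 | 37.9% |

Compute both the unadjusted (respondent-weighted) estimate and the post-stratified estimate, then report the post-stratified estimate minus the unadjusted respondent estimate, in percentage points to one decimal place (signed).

+5.1 percentage points

Without adjustment, the pooled respondent share is:
  (160/460)×24.1 + (200/460)×12.1 + (40/460)×10.3 + (60/460)×37.9 = 19.4826%
Post-stratified estimate weights by population shares:
  0.56×24.1 + 0.1×12.1 + 0.11×10.3 + 0.23×37.9 = 24.556%
Difference = 24.556 − 19.4826 = 5.0734 pp.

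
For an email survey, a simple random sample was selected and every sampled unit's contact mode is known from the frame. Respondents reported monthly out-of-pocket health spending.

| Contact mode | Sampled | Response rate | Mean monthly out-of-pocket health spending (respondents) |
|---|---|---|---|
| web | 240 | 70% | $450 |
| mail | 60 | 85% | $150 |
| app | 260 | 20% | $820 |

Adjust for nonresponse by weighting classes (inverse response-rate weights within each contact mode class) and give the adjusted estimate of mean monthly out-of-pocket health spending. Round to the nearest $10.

$590

Weighting each respondent by the inverse class response rate inflates each class back to its sampled size, so the class weight is n_sampled:
  web: 240 × 450 = 108,000
  mail: 60 × 150 = 9000
  app: 260 × 820 = 213,200
Adjusted estimate = 330,200 / 560 = 589.643 → $590.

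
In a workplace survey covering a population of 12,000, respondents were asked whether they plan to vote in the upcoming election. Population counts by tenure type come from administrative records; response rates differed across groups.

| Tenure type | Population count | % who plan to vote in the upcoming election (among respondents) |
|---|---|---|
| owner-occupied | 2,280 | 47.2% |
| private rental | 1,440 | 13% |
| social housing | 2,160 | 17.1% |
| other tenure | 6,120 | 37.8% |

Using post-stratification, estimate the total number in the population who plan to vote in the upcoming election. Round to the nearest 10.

Estimated count per cell = population count × respondent percentage:
  owner-occupied: 2,280 × 47.2% = 1076.16
  private rental: 1,440 × 13% = 187.2
  social housing: 2,160 × 17.1% = 369.36
  other tenure: 6,120 × 37.8% = 2313.36
Estimated total = 3946.08 → 3,950.

3,950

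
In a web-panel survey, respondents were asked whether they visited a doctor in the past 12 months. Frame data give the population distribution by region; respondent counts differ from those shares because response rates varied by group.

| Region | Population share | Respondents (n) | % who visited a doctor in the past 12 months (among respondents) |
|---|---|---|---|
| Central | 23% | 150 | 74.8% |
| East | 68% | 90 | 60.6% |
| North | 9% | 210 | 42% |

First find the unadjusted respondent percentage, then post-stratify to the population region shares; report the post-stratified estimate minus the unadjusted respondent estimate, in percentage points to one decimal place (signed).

Without adjustment, the pooled respondent share is:
  (150/450)×74.8 + (90/450)×60.6 + (210/450)×42 = 56.6533%
Post-stratified estimate weights by population shares:
  0.23×74.8 + 0.68×60.6 + 0.09×42 = 62.192%
Difference = 62.192 − 56.6533 = 5.5387 pp.

+5.5 percentage points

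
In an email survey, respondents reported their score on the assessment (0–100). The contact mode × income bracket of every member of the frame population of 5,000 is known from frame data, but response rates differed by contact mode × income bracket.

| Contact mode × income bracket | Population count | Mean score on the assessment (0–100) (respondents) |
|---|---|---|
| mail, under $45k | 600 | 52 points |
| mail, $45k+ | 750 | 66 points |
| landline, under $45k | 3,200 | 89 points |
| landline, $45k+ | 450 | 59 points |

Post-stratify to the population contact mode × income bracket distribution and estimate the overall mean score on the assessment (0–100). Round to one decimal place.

78.4

Reweight to the known contact mode × income bracket distribution:
  mail, under $45k: (600/5,000) × 52 = 6.24
  mail, $45k+: (750/5,000) × 66 = 9.9
  landline, under $45k: (3,200/5,000) × 89 = 56.96
  landline, $45k+: (450/5,000) × 59 = 5.31
Post-stratified estimate = 78.41 → 78.4.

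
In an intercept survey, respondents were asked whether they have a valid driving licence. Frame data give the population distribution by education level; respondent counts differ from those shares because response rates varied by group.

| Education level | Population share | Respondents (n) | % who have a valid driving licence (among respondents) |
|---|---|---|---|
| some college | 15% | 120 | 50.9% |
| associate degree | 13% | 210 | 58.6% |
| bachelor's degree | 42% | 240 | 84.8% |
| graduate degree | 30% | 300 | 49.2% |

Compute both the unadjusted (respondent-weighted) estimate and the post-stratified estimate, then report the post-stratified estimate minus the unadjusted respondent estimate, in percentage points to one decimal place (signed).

Unadjusted (pooled respondent) estimate weights by respondent counts:
  (120/870)×50.9 + (210/870)×58.6 + (240/870)×84.8 + (300/870)×49.2 = 61.5241%
Post-stratified estimate weights by population shares:
  0.15×50.9 + 0.13×58.6 + 0.42×84.8 + 0.3×49.2 = 65.629%
Difference = 65.629 − 61.5241 = 4.1049 pp.

+4.1 percentage points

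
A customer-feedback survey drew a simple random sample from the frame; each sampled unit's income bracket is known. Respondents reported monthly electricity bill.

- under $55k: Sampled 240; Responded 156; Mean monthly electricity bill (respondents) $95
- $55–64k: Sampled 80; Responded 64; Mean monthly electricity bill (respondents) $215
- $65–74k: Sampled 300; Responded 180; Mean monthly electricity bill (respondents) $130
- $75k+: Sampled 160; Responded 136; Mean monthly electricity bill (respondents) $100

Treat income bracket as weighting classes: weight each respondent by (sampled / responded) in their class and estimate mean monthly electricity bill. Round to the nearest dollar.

$122

Response rates by class: under $55k 156/240 = 65%, $55–64k 64/80 = 80%, $65–74k 180/300 = 60%, $75k+ 136/160 = 85%.
Each respondent's weight = sampled/responded in their class; summing within a class gives n_sampled, so:
  under $55k: 240 × 95 = 22,800
  $55–64k: 80 × 215 = 17,200
  $65–74k: 300 × 130 = 39,000
  $75k+: 160 × 100 = 16,000
Adjusted estimate = 95,000 / 780 = 121.795 → $122.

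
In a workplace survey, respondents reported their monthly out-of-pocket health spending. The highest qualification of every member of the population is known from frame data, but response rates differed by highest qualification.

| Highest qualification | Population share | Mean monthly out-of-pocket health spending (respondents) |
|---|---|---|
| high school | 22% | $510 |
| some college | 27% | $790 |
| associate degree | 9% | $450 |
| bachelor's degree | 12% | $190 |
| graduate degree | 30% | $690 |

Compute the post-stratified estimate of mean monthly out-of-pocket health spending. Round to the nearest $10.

$600

Each cell contributes population-share × respondent value:
  high school: 0.22 × 510 = 112.2
  some college: 0.27 × 790 = 213.3
  associate degree: 0.09 × 450 = 40.5
  bachelor's degree: 0.12 × 190 = 22.8
  graduate degree: 0.3 × 690 = 207
Post-stratified estimate = 595.8 → $600.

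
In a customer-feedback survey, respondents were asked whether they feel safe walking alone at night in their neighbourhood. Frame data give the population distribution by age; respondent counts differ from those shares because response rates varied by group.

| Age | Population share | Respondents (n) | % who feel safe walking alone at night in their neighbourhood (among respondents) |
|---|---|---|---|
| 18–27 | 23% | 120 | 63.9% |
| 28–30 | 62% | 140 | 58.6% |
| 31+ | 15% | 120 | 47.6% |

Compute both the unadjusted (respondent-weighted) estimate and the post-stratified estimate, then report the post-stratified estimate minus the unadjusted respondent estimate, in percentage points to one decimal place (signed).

+1.4 percentage points

Without adjustment, the pooled respondent share is:
  (120/380)×63.9 + (140/380)×58.6 + (120/380)×47.6 = 56.8%
Post-stratified estimate weights by population shares:
  0.23×63.9 + 0.62×58.6 + 0.15×47.6 = 58.169%
Difference = 58.169 − 56.8 = 1.369 pp.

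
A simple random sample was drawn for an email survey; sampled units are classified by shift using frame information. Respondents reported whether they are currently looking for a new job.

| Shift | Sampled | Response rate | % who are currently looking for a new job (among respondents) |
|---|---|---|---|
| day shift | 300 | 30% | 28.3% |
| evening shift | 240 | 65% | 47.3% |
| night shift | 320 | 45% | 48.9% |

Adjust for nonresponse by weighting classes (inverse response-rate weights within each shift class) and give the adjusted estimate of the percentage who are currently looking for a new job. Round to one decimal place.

Each respondent's weight = sampled/responded in their class; summing within a class gives n_sampled, so:
  day shift: 300 × 28.3 = 8490
  evening shift: 240 × 47.3 = 11,352
  night shift: 320 × 48.9 = 15,648
Adjusted estimate = 35,490 / 860 = 41.2674 → 41.3%.

41.3%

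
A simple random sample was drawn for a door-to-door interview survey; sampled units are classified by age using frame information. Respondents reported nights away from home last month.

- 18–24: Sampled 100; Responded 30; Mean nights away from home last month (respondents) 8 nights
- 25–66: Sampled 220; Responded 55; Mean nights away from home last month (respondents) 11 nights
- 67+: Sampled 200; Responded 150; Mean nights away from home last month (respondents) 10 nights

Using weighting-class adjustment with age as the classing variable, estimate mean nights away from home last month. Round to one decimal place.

10.0

Class response rates: 18–24 30/100 = 30%, 25–66 55/220 = 25%, 67+ 150/200 = 75%.
Weighting each respondent by the inverse class response rate inflates each class back to its sampled size, so the class weight is n_sampled:
  18–24: 100 × 8 = 800
  25–66: 220 × 11 = 2420
  67+: 200 × 10 = 2000
Adjusted estimate = 5220 / 520 = 10.0385 → 10.0.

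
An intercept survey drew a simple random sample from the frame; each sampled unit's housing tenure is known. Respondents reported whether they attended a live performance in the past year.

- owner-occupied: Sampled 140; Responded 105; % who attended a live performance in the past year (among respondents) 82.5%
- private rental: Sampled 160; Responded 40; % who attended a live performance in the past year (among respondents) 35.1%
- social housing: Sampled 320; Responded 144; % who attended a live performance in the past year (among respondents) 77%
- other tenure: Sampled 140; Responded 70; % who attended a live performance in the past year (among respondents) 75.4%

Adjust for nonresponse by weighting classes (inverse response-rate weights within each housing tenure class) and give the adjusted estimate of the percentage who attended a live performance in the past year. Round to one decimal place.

68.9%

Response rates by class: owner-occupied 105/140 = 75%, private rental 40/160 = 25%, social housing 144/320 = 45%, other tenure 70/140 = 50%.
Weighting each respondent by the inverse class response rate inflates each class back to its sampled size, so the class weight is n_sampled:
  owner-occupied: 140 × 82.5 = 11,550
  private rental: 160 × 35.1 = 5616
  social housing: 320 × 77 = 24,640
  other tenure: 140 × 75.4 = 10,556
Adjusted estimate = 52,362 / 760 = 68.8974 → 68.9%.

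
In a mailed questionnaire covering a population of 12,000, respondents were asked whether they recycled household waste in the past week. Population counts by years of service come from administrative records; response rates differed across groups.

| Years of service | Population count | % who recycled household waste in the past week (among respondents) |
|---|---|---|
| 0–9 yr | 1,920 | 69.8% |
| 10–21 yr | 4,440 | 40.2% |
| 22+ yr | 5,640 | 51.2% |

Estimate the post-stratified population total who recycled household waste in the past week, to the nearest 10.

6,010

Each cell contributes its population count × the respondent rate:
  0–9 yr: 1,920 × 69.8% = 1340.16
  10–21 yr: 4,440 × 40.2% = 1784.88
  22+ yr: 5,640 × 51.2% = 2887.68
Estimated total = 6012.72 → 6,010.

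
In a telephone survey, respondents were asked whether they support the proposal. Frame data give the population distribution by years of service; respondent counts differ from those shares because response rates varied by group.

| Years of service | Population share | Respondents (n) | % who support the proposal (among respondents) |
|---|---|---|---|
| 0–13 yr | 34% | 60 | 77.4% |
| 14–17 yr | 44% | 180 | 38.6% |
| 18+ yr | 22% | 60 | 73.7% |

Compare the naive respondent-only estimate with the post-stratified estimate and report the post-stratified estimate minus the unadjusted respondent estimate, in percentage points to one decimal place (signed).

Unadjusted (pooled respondent) estimate weights by respondent counts:
  (60/300)×77.4 + (180/300)×38.6 + (60/300)×73.7 = 53.38%
Reweighting by population years of service shares:
  0.34×77.4 + 0.44×38.6 + 0.22×73.7 = 59.514%
Difference = 59.514 − 53.38 = 6.134 pp.

+6.1 percentage points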